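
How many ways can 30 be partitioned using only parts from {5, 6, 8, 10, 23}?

8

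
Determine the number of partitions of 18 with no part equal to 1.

Counting exhaustively, 88 partitions satisfy the conditions.

88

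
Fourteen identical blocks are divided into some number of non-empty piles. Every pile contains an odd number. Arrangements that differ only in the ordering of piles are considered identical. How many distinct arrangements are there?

22

Listing the qualifying partitions of 14:
13+1
11+3
11+1+1+1
9+5
9+3+1+1
9+1+1+1+1+1
7+7
7+5+1+1
7+3+3+1
7+3+1+1+1+1
7+1+1+1+1+1+1+1
5+5+3+1
5+5+1+1+1+1
5+3+3+3
5+3+3+1+1+1
5+3+1+1+1+1+1+1
5+1+1+1+1+1+1+1+1+1
3+3+3+3+1+1
3+3+3+1+1+1+1+1
3+3+1+1+1+1+1+1+1+1
3+1+1+1+1+1+1+1+1+1+1+1
1+1+1+1+1+1+1+1+1+1+1+1+1+1
Counting gives 22.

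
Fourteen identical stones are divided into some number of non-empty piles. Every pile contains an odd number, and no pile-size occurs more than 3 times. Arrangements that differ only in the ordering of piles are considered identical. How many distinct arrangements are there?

They are:
1, 13
3, 11
1, 1, 1, 11
5, 9
1, 1, 3, 9
7, 7
1, 1, 5, 7
1, 3, 3, 7
1, 3, 5, 5
3, 3, 3, 5
1, 1, 1, 3, 3, 5
That's 11 in total.

11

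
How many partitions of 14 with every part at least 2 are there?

34

There are too many to list fully; the first 12 (by largest part) are:
14
2, 12
3, 11
4, 10
2, 2, 10
5, 9
2, 3, 9
6, 8
2, 4, 8
3, 3, 8
2, 2, 2, 8
7, 7
…and 22 more, for 34 total.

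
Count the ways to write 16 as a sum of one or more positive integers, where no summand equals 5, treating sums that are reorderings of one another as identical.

Systematic enumeration (by largest part, then next-largest, …) yields 175.

175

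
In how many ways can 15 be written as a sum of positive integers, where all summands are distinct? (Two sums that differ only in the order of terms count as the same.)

27

A partial list (first 12 by largest part):
15
14, 1
13, 2
12, 3
12, 2, 1
11, 4
11, 3, 1
10, 5
10, 4, 1
10, 3, 2
9, 6
9, 5, 1
…and 15 more, for 27 total.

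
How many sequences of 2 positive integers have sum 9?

8

Equivalently, choose which 1 of the 8 gaps become plus signs: C(8,1) = 8.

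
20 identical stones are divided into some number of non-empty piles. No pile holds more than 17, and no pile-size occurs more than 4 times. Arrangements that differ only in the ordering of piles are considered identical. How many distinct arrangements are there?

405

There are 405 such partitions.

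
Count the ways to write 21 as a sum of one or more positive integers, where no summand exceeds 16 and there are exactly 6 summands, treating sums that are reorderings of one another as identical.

There are 110 such partitions.

110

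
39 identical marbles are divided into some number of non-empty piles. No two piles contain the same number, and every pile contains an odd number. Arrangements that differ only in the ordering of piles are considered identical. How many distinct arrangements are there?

41

There are too many to list fully; the first 12 (by largest part) are:
39
35 + 3 + 1
33 + 5 + 1
31 + 7 + 1
31 + 5 + 3
29 + 9 + 1
29 + 7 + 3
27 + 11 + 1
27 + 9 + 3
27 + 7 + 5
25 + 13 + 1
25 + 11 + 3
…and 29 more, for 41 total.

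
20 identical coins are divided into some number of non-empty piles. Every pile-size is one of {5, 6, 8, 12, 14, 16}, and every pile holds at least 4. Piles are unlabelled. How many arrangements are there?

Listing the qualifying partitions of 20:
6, 14
8, 12
6, 6, 8
5, 5, 5, 5
That's 4 in total.

4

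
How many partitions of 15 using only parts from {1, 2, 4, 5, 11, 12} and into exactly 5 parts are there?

5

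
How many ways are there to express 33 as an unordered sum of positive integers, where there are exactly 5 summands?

540

Systematic enumeration (by largest part, then next-largest, …) yields 540.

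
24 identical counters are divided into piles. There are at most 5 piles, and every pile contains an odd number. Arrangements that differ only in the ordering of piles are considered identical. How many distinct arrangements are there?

There are too many to list fully; the first 12 (by largest part) are:
23, 1
21, 3
21, 1, 1, 1
19, 5
19, 3, 1, 1
17, 7
17, 5, 1, 1
17, 3, 3, 1
15, 9
15, 7, 1, 1
15, 5, 3, 1
15, 3, 3, 3
…and 17 more, for 29 total.

29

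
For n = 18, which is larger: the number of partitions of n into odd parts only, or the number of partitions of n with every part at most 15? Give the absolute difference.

335

Partitions of 18 into odd parts only: 46.
Partitions of 18 with every part at most 15: 381.
|46 − 381| = 335.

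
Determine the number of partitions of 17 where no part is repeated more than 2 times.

108

Enumerating by decreasing first part gives 108 partitions in all.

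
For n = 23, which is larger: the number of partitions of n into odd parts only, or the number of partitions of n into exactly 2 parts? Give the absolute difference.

93

Partitions of 23 into odd parts only: 104.
Partitions of 23 into exactly 2 parts: 11.
|104 − 11| = 93.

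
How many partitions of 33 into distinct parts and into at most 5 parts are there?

383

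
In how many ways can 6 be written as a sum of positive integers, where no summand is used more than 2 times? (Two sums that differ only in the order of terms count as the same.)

7

Enumerating:
6
5+1
4+2
4+1+1
3+3
3+2+1
2+2+1+1
That's 7 in total.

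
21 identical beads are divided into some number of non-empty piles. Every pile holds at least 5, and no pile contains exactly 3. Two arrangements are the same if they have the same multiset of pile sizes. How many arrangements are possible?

15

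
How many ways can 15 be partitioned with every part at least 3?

The partitions of 15 that satisfy the conditions:
15
12 + 3
11 + 4
10 + 5
9 + 6
9 + 3 + 3
8 + 7
8 + 4 + 3
7 + 5 + 3
7 + 4 + 4
6 + 6 + 3
6 + 5 + 4
6 + 3 + 3 + 3
5 + 5 + 5
5 + 4 + 3 + 3
4 + 4 + 4 + 3
3 + 3 + 3 + 3 + 3

17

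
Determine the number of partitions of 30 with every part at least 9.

11

They are:
30
21, 9
20, 10
19, 11
18, 12
17, 13
16, 14
15, 15
12, 9, 9
11, 10, 9
10, 10, 10
Counting gives 11.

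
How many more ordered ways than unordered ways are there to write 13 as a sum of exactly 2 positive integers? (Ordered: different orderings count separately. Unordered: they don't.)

Compositions: C(12,1) = 12.
Unordered (partitions into 2 parts): 6.
Difference: 12 − 6 = 6.

6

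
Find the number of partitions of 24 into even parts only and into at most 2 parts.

They are:
24
2 + 22
4 + 20
6 + 18
8 + 16
10 + 14
12 + 12
Counting gives 7.

7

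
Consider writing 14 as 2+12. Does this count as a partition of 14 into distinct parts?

Yes

The parts sum to 14, and the condition 'all summands are distinct' holds.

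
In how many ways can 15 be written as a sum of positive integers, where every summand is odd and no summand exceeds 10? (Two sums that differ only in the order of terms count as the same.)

They are:
9,5,1
9,3,3
9,3,1,1,1
9,1,1,1,1,1,1
7,7,1
7,5,3
7,5,1,1,1
7,3,3,1,1
7,3,1,1,1,1,1
7,1,1,1,1,1,1,1,1
5,5,5
5,5,3,1,1
5,5,1,1,1,1,1
5,3,3,3,1
5,3,3,1,1,1,1
5,3,1,1,1,1,1,1,1
5,1,1,1,1,1,1,1,1,1,1
3,3,3,3,3
3,3,3,3,1,1,1
3,3,3,1,1,1,1,1,1
3,3,1,1,1,1,1,1,1,1,1
3,1,1,1,1,1,1,1,1,1,1,1,1
1,1,1,1,1,1,1,1,1,1,1,1,1,1,1
Counting gives 23.

23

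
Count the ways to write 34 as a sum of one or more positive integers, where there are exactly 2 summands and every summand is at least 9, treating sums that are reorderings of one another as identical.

9

They are:
25+9
24+10
23+11
22+12
21+13
20+14
19+15
18+16
17+17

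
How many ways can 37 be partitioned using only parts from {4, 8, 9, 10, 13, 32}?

12

The partitions of 37 that satisfy the conditions:
13,10,10,4
13,8,8,8
13,8,8,4,4
13,8,4,4,4,4
13,4,4,4,4,4,4
10,10,9,8
10,10,9,4,4
10,9,9,9
9,8,8,8,4
9,8,8,4,4,4
9,8,4,4,4,4,4
9,4,4,4,4,4,4,4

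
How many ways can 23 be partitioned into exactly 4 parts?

A full systematic count gives 94.

94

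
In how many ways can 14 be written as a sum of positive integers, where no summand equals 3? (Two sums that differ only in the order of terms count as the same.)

Systematic enumeration (by largest part, then next-largest, …) yields 79.

79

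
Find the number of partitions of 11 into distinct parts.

They are:
11
10+1
9+2
8+3
8+2+1
7+4
7+3+1
6+5
6+4+1
6+3+2
5+4+2
5+3+2+1
That's 12 in total.

12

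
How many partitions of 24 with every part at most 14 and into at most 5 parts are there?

262

Enumerating by decreasing first part gives 262 partitions in all.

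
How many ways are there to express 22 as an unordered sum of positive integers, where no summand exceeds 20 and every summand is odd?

There are 88 such partitions.

88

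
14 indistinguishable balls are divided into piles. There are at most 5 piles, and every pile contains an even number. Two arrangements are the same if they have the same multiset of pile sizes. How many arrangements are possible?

Enumerating:
14
12+2
10+4
10+2+2
8+6
8+4+2
8+2+2+2
6+6+2
6+4+4
6+4+2+2
6+2+2+2+2
4+4+4+2
4+4+2+2+2

13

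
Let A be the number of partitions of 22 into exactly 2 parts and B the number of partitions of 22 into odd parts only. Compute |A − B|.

78

Partitions of 22 into exactly 2 parts: 11.
Partitions of 22 into odd parts only: 89.
|11 − 89| = 78.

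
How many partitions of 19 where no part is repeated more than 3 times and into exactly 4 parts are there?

A partial list (first 12 by largest part):
16+1+1+1
15+2+1+1
14+3+1+1
14+2+2+1
13+4+1+1
13+3+2+1
13+2+2+2
12+5+1+1
12+4+2+1
12+3+3+1
12+3+2+2
11+6+1+1
…and 42 more, for 54 total.

54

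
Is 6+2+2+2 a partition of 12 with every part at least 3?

The parts sum to 12, and the condition 'every summand is at least 3' is violated.

No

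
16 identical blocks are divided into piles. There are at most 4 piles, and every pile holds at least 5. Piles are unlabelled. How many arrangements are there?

Listing the qualifying partitions of 16:
16
5+11
6+10
7+9
8+8
5+5+6
That's 6 in total.

6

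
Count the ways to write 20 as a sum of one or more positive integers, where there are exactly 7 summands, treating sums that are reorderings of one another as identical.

There are 82 such partitions.

82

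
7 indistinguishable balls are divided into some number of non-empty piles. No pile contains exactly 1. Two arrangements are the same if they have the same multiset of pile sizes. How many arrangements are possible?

Enumerating:
7
5, 2
4, 3
3, 2, 2
That's 4 in total.

4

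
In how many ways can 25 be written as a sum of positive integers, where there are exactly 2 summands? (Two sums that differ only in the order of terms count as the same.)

12

The partitions of 25 that satisfy the conditions:
24+1
23+2
22+3
21+4
20+5
19+6
18+7
17+8
16+9
15+10
14+11
13+12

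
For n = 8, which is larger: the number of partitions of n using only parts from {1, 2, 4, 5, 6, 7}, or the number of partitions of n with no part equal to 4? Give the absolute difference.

3

Partitions of 8 using only parts from {1, 2, 4, 5, 6, 7}: 14.
Partitions of 8 with no part equal to 4: 17.
|14 − 17| = 3.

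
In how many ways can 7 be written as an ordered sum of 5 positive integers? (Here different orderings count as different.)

15

A composition of 7 into 5 positive parts is chosen by placing 4 dividers among the 6 gaps between 7 units: C(6,4) = 15.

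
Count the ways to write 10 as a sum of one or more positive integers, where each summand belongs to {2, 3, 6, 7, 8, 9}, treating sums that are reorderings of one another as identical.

Listing the qualifying partitions of 10:
8+2
7+3
6+2+2
3+3+2+2
2+2+2+2+2

5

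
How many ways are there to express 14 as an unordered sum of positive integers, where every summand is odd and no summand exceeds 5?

11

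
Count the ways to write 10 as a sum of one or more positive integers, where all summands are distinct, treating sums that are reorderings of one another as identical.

10

The partitions of 10 that satisfy the conditions:
10
1+9
2+8
3+7
1+2+7
4+6
1+3+6
1+4+5
2+3+5
1+2+3+4
That's 10 in total.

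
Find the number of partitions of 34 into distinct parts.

512

Enumerating by decreasing first part gives 512 partitions in all.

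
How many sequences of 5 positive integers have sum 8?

A composition of 8 into 5 positive parts is chosen by placing 4 dividers among the 7 gaps between 8 units: C(7,4) = 35.

35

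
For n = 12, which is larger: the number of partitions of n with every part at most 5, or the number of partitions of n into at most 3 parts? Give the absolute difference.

28

Partitions of 12 with every part at most 5: 47.
Partitions of 12 into at most 3 parts: 19.
|47 − 19| = 28.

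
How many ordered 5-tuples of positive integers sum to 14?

715

By stars and bars with positive parts, the count is C(13,4) = 715.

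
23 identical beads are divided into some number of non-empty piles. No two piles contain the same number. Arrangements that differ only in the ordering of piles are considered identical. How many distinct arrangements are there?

Systematic enumeration (by largest part, then next-largest, …) yields 104.

104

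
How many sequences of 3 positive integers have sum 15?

91

Place 2 bars in the 14 internal gaps of a row of 15 dots: C(14,2) = 91.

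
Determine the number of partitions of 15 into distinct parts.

There are too many to list fully; the first 12 (by largest part) are:
15
14, 1
13, 2
12, 3
12, 2, 1
11, 4
11, 3, 1
10, 5
10, 4, 1
10, 3, 2
9, 6
9, 5, 1
…and 15 more, for 27 total.

27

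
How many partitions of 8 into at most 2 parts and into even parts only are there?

The partitions of 8 that satisfy the conditions:
8
2+6
4+4
That's 3 in total.

3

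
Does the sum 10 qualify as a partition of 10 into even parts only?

Yes

The parts sum to 10, and the condition 'every summand is even' holds.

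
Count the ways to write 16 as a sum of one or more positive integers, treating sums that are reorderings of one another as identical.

Systematic enumeration (by largest part, then next-largest, …) yields 231.

231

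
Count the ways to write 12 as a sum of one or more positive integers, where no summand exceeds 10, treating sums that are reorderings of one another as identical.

Systematic enumeration (by largest part, then next-largest, …) yields 75.

75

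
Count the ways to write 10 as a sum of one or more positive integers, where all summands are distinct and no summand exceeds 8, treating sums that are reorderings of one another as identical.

8

The partitions of 10 that satisfy the conditions:
8+2
7+3
7+2+1
6+4
6+3+1
5+4+1
5+3+2
4+3+2+1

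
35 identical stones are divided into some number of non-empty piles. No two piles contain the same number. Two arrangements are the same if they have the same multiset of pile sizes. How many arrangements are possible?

585

A full systematic count gives 585.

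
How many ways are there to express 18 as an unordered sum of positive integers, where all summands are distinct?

There are too many to list fully; the first 12 (by largest part) are:
18
17+1
16+2
15+3
15+2+1
14+4
14+3+1
13+5
13+4+1
13+3+2
12+6
12+5+1
…and 34 more, for 46 total.

46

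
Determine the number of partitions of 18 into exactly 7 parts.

49

There are too many to list fully; the first 12 (by largest part) are:
1,1,1,1,1,1,12
1,1,1,1,1,2,11
1,1,1,1,1,3,10
1,1,1,1,2,2,10
1,1,1,1,1,4,9
1,1,1,1,2,3,9
1,1,1,2,2,2,9
1,1,1,1,1,5,8
1,1,1,1,2,4,8
1,1,1,1,3,3,8
1,1,1,2,2,3,8
1,1,2,2,2,2,8
…and 37 more, for 49 total.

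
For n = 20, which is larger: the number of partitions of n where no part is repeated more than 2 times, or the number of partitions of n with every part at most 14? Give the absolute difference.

406

Partitions of 20 where no part is repeated more than 2 times: 202.
Partitions of 20 with every part at most 14: 608.
|202 − 608| = 406.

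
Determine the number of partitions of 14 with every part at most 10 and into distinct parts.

17

Enumerating:
10+4
10+3+1
9+5
9+4+1
9+3+2
8+6
8+5+1
8+4+2
8+3+2+1
7+6+1
7+5+2
7+4+3
7+4+2+1
6+5+3
6+5+2+1
6+4+3+1
5+4+3+2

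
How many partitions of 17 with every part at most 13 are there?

290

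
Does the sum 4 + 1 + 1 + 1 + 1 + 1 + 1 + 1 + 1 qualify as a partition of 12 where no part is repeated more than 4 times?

No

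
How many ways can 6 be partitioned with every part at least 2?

4

They are:
6
4 + 2
3 + 3
2 + 2 + 2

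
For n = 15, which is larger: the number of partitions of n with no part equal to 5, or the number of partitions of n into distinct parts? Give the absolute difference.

Partitions of 15 with no part equal to 5: 134.
Partitions of 15 into distinct parts: 27.
|134 − 27| = 107.

107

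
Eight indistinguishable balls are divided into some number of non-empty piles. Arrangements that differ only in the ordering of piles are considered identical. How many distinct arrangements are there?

22

Listing the qualifying partitions of 8:
8
7 + 1
6 + 2
6 + 1 + 1
5 + 3
5 + 2 + 1
5 + 1 + 1 + 1
4 + 4
4 + 3 + 1
4 + 2 + 2
4 + 2 + 1 + 1
4 + 1 + 1 + 1 + 1
3 + 3 + 2
3 + 3 + 1 + 1
3 + 2 + 2 + 1
3 + 2 + 1 + 1 + 1
3 + 1 + 1 + 1 + 1 + 1
2 + 2 + 2 + 2
2 + 2 + 2 + 1 + 1
2 + 2 + 1 + 1 + 1 + 1
2 + 1 + 1 + 1 + 1 + 1 + 1
1 + 1 + 1 + 1 + 1 + 1 + 1 + 1
Counting gives 22.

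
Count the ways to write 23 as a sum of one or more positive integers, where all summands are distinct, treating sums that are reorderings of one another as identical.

A full systematic count gives 104.

104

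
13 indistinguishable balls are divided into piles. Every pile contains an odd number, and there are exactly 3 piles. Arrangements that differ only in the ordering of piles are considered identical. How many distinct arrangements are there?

The partitions of 13 that satisfy the conditions:
1 + 1 + 11
1 + 3 + 9
1 + 5 + 7
3 + 3 + 7
3 + 5 + 5
Counting gives 5.

5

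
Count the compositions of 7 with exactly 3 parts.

15

Equivalently, choose which 2 of the 6 gaps become plus signs: C(6,2) = 15.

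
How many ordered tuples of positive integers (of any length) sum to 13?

4096

There are 12 gaps and each independently is a cut or not, giving 2^12 = 4096.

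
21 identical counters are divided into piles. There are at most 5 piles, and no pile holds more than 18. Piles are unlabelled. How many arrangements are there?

Enumerating by decreasing first part gives 217 partitions in all.

217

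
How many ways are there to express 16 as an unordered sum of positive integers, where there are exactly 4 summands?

34

There are too many to list fully; the first 12 (by largest part) are:
13+1+1+1
12+2+1+1
11+3+1+1
11+2+2+1
10+4+1+1
10+3+2+1
10+2+2+2
9+5+1+1
9+4+2+1
9+3+3+1
9+3+2+2
8+6+1+1
…and 22 more, for 34 total.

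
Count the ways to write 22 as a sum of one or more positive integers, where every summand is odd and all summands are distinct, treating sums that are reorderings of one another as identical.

8

They are:
1 + 21
3 + 19
5 + 17
7 + 15
9 + 13
1 + 3 + 5 + 13
1 + 3 + 7 + 11
1 + 5 + 7 + 9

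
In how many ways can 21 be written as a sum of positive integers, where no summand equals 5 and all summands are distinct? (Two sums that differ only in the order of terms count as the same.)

53

There are too many to list fully; the first 12 (by largest part) are:
21
20 + 1
19 + 2
18 + 3
18 + 2 + 1
17 + 4
17 + 3 + 1
16 + 4 + 1
16 + 3 + 2
15 + 6
15 + 4 + 2
15 + 3 + 2 + 1
…and 41 more, for 53 total.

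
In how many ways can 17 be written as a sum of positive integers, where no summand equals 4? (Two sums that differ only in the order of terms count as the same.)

196

Direct enumeration gives 196 partitions.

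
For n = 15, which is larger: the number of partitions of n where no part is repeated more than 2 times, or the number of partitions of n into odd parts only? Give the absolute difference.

43

Partitions of 15 where no part is repeated more than 2 times: 70.
Partitions of 15 into odd parts only: 27.
|70 − 27| = 43.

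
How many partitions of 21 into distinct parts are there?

76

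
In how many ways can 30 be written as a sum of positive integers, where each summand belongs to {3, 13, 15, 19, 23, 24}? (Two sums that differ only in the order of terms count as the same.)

They are:
24,3,3
15,15
15,3,3,3,3,3
3,3,3,3,3,3,3,3,3,3
That's 4 in total.

4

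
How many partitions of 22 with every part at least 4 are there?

34

There are too many to list fully; the first 12 (by largest part) are:
22
18, 4
17, 5
16, 6
15, 7
14, 8
14, 4, 4
13, 9
13, 5, 4
12, 10
12, 6, 4
12, 5, 5
…and 22 more, for 34 total.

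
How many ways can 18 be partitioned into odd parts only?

46

There are too many to list fully; the first 12 (by largest part) are:
17,1
15,3
15,1,1,1
13,5
13,3,1,1
13,1,1,1,1,1
11,7
11,5,1,1
11,3,3,1
11,3,1,1,1,1
11,1,1,1,1,1,1,1
9,9
…and 34 more, for 46 total.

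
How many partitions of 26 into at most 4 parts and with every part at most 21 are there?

195

Enumerating by decreasing first part gives 195 partitions in all.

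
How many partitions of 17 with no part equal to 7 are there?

There are 255 such partitions.

255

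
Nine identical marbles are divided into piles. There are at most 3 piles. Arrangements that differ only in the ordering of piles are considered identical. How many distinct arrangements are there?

12

They are:
9
1 + 8
2 + 7
1 + 1 + 7
3 + 6
1 + 2 + 6
4 + 5
1 + 3 + 5
2 + 2 + 5
1 + 4 + 4
2 + 3 + 4
3 + 3 + 3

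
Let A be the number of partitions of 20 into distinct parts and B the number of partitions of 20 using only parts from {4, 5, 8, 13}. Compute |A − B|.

Partitions of 20 into distinct parts: 64.
Partitions of 20 using only parts from {4, 5, 8, 13}: 4.
|64 − 4| = 60.

60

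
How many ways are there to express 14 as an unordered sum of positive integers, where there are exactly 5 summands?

They are:
10,1,1,1,1
9,2,1,1,1
8,3,1,1,1
8,2,2,1,1
7,4,1,1,1
7,3,2,1,1
7,2,2,2,1
6,5,1,1,1
6,4,2,1,1
6,3,3,1,1
6,3,2,2,1
6,2,2,2,2
5,5,2,1,1
5,4,3,1,1
5,4,2,2,1
5,3,3,2,1
5,3,2,2,2
4,4,4,1,1
4,4,3,2,1
4,4,2,2,2
4,3,3,3,1
4,3,3,2,2
3,3,3,3,2
That's 23 in total.

23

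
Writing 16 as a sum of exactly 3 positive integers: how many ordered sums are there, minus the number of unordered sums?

84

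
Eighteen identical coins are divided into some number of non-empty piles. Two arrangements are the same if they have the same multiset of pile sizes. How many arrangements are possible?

A full systematic count gives 385.

385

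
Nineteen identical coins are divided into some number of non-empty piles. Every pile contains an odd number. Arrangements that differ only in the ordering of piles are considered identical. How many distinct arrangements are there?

A partial list (first 12 by largest part):
19
1 + 1 + 17
1 + 3 + 15
1 + 1 + 1 + 1 + 15
1 + 5 + 13
3 + 3 + 13
1 + 1 + 1 + 3 + 13
1 + 1 + 1 + 1 + 1 + 1 + 13
1 + 7 + 11
3 + 5 + 11
1 + 1 + 1 + 5 + 11
1 + 1 + 3 + 3 + 11
…and 42 more, for 54 total.

54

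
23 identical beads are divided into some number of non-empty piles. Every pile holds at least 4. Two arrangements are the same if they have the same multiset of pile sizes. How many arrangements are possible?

A partial list (first 12 by largest part):
23
19 + 4
18 + 5
17 + 6
16 + 7
15 + 8
15 + 4 + 4
14 + 9
14 + 5 + 4
13 + 10
13 + 6 + 4
13 + 5 + 5
…and 27 more, for 39 total.

39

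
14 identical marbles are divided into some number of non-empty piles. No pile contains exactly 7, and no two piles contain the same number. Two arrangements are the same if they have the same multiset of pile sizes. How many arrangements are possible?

Enumerating:
14
13+1
12+2
11+3
11+2+1
10+4
10+3+1
9+5
9+4+1
9+3+2
8+6
8+5+1
8+4+2
8+3+2+1
6+5+3
6+5+2+1
6+4+3+1
5+4+3+2
That's 18 in total.

18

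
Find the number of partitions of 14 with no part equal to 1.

34

A partial list (first 12 by largest part):
14
12+2
11+3
10+4
10+2+2
9+5
9+3+2
8+6
8+4+2
8+3+3
8+2+2+2
7+7
…and 22 more, for 34 total.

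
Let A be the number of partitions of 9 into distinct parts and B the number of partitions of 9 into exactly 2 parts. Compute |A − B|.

4

Partitions of 9 into distinct parts: 8.
Partitions of 9 into exactly 2 parts: 4.
|8 − 4| = 4.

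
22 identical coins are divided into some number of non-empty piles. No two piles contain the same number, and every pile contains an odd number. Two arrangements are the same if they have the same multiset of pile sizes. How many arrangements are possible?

The partitions of 22 that satisfy the conditions:
21, 1
19, 3
17, 5
15, 7
13, 9
13, 5, 3, 1
11, 7, 3, 1
9, 7, 5, 1

8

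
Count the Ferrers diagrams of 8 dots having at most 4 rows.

15

The partitions of 8 that satisfy the conditions:
8
7+1
6+2
6+1+1
5+3
5+2+1
5+1+1+1
4+4
4+3+1
4+2+2
4+2+1+1
3+3+2
3+3+1+1
3+2+2+1
2+2+2+2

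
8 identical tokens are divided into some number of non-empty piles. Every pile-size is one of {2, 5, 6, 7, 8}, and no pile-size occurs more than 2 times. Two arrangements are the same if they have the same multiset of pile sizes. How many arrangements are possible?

2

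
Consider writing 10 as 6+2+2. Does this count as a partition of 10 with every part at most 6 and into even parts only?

The parts sum to 10, and the condition 'no summand exceeds 6' holds; the condition 'every summand is even' holds.

Yes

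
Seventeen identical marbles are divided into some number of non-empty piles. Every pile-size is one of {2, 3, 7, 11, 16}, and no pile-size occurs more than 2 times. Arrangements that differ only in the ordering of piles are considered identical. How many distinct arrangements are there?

3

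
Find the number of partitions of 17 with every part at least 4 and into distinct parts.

Enumerating:
17
4 + 13
5 + 12
6 + 11
7 + 10
8 + 9
4 + 5 + 8
4 + 6 + 7
Counting gives 8.

8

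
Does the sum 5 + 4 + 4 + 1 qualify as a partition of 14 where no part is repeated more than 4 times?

The parts sum to 14, and the condition 'no summand is used more than 4 times' holds.

Yes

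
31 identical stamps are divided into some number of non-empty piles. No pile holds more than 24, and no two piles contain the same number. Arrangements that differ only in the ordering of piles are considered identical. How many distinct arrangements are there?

326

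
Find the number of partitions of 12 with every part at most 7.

There are too many to list fully; the first 12 (by largest part) are:
7 + 5
7 + 4 + 1
7 + 3 + 2
7 + 3 + 1 + 1
7 + 2 + 2 + 1
7 + 2 + 1 + 1 + 1
7 + 1 + 1 + 1 + 1 + 1
6 + 6
6 + 5 + 1
6 + 4 + 2
6 + 4 + 1 + 1
6 + 3 + 3
…and 53 more, for 65 total.

65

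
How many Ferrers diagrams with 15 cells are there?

Direct enumeration gives 176 partitions.

176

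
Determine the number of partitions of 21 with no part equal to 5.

Enumerating by decreasing first part gives 561 partitions in all.

561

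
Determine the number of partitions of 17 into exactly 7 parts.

There are too many to list fully; the first 12 (by largest part) are:
11+1+1+1+1+1+1
10+2+1+1+1+1+1
9+3+1+1+1+1+1
9+2+2+1+1+1+1
8+4+1+1+1+1+1
8+3+2+1+1+1+1
8+2+2+2+1+1+1
7+5+1+1+1+1+1
7+4+2+1+1+1+1
7+3+3+1+1+1+1
7+3+2+2+1+1+1
7+2+2+2+2+1+1
…and 26 more, for 38 total.

38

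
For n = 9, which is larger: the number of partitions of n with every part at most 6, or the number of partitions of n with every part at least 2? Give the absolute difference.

18

Partitions of 9 with every part at most 6: 26.
Partitions of 9 with every part at least 2: 8.
|26 − 8| = 18.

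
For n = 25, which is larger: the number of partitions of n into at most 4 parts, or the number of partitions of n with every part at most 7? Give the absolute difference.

Partitions of 25 into at most 4 parts: 185.
Partitions of 25 with every part at most 7: 860.
|185 − 860| = 675.

675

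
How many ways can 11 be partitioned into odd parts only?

12

Enumerating:
11
9, 1, 1
7, 3, 1
7, 1, 1, 1, 1
5, 5, 1
5, 3, 3
5, 3, 1, 1, 1
5, 1, 1, 1, 1, 1, 1
3, 3, 3, 1, 1
3, 3, 1, 1, 1, 1, 1
3, 1, 1, 1, 1, 1, 1, 1, 1
1, 1, 1, 1, 1, 1, 1, 1, 1, 1, 1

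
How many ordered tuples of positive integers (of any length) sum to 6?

32

There are 5 gaps and each independently is a cut or not, giving 2^5 = 32.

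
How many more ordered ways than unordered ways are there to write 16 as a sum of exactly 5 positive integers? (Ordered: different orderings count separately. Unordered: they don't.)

1328

Compositions: C(15,4) = 1365.
Unordered (partitions into 5 parts): 37.
Difference: 1365 − 37 = 1328.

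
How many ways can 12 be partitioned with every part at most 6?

58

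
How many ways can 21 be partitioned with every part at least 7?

They are:
21
14 + 7
13 + 8
12 + 9
11 + 10
7 + 7 + 7

6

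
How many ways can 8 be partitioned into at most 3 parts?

10

They are:
8
1, 7
2, 6
1, 1, 6
3, 5
1, 2, 5
4, 4
1, 3, 4
2, 2, 4
2, 3, 3
Counting gives 10.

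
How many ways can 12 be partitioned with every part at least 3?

9

Listing the qualifying partitions of 12:
12
9,3
8,4
7,5
6,6
6,3,3
5,4,3
4,4,4
3,3,3,3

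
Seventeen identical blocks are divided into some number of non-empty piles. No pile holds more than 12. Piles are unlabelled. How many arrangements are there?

Systematic enumeration (by largest part, then next-largest, …) yields 285.

285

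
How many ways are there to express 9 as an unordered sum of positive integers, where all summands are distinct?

8

The partitions of 9 that satisfy the conditions:
9
1+8
2+7
3+6
1+2+6
4+5
1+3+5
2+3+4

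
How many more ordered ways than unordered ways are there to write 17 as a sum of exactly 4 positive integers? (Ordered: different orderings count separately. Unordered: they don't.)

Compositions: C(16,3) = 560.
Unordered (partitions into 4 parts): 39.
Difference: 560 − 39 = 521.

521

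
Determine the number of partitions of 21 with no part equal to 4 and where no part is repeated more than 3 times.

Enumerating by decreasing first part gives 234 partitions in all.

234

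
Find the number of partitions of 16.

231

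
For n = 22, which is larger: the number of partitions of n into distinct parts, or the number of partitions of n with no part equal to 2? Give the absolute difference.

Partitions of 22 into distinct parts: 89.
Partitions of 22 with no part equal to 2: 375.
|89 − 375| = 286.

286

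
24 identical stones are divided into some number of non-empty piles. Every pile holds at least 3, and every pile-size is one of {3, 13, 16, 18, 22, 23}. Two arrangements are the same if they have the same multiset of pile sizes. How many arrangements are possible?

They are:
18+3+3
3+3+3+3+3+3+3+3

2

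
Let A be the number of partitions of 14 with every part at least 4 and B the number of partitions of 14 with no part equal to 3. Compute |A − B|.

72

Partitions of 14 with every part at least 4: 7.
Partitions of 14 with no part equal to 3: 79.
|7 − 79| = 72.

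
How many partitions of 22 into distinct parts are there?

89

Systematic enumeration (by largest part, then next-largest, …) yields 89.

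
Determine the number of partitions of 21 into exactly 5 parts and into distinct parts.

10

Enumerating:
1 + 2 + 3 + 4 + 11
1 + 2 + 3 + 5 + 10
1 + 2 + 3 + 6 + 9
1 + 2 + 4 + 5 + 9
1 + 2 + 3 + 7 + 8
1 + 2 + 4 + 6 + 8
1 + 3 + 4 + 5 + 8
1 + 2 + 5 + 6 + 7
1 + 3 + 4 + 6 + 7
2 + 3 + 4 + 5 + 7
That's 10 in total.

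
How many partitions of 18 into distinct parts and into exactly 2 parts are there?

Enumerating:
1 + 17
2 + 16
3 + 15
4 + 14
5 + 13
6 + 12
7 + 11
8 + 10

8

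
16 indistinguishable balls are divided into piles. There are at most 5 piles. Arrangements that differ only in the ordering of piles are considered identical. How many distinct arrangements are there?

101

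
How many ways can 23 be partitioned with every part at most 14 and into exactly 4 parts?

Direct enumeration gives 78 partitions.

78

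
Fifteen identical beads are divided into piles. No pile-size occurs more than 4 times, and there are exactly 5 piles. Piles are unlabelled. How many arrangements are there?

A partial list (first 12 by largest part):
11,1,1,1,1
10,2,1,1,1
9,3,1,1,1
9,2,2,1,1
8,4,1,1,1
8,3,2,1,1
8,2,2,2,1
7,5,1,1,1
7,4,2,1,1
7,3,3,1,1
7,3,2,2,1
7,2,2,2,2
…and 17 more, for 29 total.

29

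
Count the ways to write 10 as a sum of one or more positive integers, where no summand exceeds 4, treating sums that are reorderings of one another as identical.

They are:
4,4,2
4,4,1,1
4,3,3
4,3,2,1
4,3,1,1,1
4,2,2,2
4,2,2,1,1
4,2,1,1,1,1
4,1,1,1,1,1,1
3,3,3,1
3,3,2,2
3,3,2,1,1
3,3,1,1,1,1
3,2,2,2,1
3,2,2,1,1,1
3,2,1,1,1,1,1
3,1,1,1,1,1,1,1
2,2,2,2,2
2,2,2,2,1,1
2,2,2,1,1,1,1
2,2,1,1,1,1,1,1
2,1,1,1,1,1,1,1,1
1,1,1,1,1,1,1,1,1,1
Counting gives 23.

23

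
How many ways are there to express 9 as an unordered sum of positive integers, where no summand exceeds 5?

They are:
5 + 4
5 + 3 + 1
5 + 2 + 2
5 + 2 + 1 + 1
5 + 1 + 1 + 1 + 1
4 + 4 + 1
4 + 3 + 2
4 + 3 + 1 + 1
4 + 2 + 2 + 1
4 + 2 + 1 + 1 + 1
4 + 1 + 1 + 1 + 1 + 1
3 + 3 + 3
3 + 3 + 2 + 1
3 + 3 + 1 + 1 + 1
3 + 2 + 2 + 2
3 + 2 + 2 + 1 + 1
3 + 2 + 1 + 1 + 1 + 1
3 + 1 + 1 + 1 + 1 + 1 + 1
2 + 2 + 2 + 2 + 1
2 + 2 + 2 + 1 + 1 + 1
2 + 2 + 1 + 1 + 1 + 1 + 1
2 + 1 + 1 + 1 + 1 + 1 + 1 + 1
1 + 1 + 1 + 1 + 1 + 1 + 1 + 1 + 1

23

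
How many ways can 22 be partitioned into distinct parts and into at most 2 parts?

Enumerating:
22
21,1
20,2
19,3
18,4
17,5
16,6
15,7
14,8
13,9
12,10

11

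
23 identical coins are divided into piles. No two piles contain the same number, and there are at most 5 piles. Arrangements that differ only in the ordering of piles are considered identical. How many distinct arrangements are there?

Direct enumeration gives 102 partitions.

102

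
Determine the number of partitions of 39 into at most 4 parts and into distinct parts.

398

Direct enumeration gives 398 partitions.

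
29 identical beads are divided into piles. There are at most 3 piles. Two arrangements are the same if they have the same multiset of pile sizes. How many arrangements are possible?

85

Counting exhaustively, 85 partitions satisfy the conditions.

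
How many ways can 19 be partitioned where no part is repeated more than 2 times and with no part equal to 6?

There are 120 such partitions.

120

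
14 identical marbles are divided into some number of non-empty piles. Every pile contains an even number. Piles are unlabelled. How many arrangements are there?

15

The partitions of 14 that satisfy the conditions:
14
12,2
10,4
10,2,2
8,6
8,4,2
8,2,2,2
6,6,2
6,4,4
6,4,2,2
6,2,2,2,2
4,4,4,2
4,4,2,2,2
4,2,2,2,2,2
2,2,2,2,2,2,2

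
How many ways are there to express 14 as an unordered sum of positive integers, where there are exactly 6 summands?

20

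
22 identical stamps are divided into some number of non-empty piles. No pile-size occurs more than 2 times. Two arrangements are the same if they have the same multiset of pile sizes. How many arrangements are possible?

Systematic enumeration (by largest part, then next-largest, …) yields 297.

297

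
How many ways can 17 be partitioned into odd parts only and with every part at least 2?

They are:
17
11+3+3
9+5+3
7+7+3
7+5+5
5+3+3+3+3

6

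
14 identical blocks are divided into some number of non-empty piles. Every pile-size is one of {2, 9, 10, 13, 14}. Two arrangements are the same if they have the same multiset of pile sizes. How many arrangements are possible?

3

Enumerating:
14
10,2,2
2,2,2,2,2,2,2
That's 3 in total.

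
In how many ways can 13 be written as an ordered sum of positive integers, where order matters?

4096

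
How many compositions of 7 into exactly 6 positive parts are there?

Place 5 bars in the 6 internal gaps of a row of 7 dots: C(6,5) = 6.

6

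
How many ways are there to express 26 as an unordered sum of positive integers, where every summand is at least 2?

478

Counting exhaustively, 478 partitions satisfy the conditions.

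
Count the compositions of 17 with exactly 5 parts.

By stars and bars with positive parts, the count is C(16,4) = 1820.

1820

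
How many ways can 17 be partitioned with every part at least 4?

Listing the qualifying partitions of 17:
17
13+4
12+5
11+6
10+7
9+8
9+4+4
8+5+4
7+6+4
7+5+5
6+6+5
5+4+4+4
Counting gives 12.

12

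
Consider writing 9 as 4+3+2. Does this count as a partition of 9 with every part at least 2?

The parts sum to 9, and the condition 'every summand is at least 2' holds.

Yes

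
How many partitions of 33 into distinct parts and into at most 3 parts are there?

Counting exhaustively, 92 partitions satisfy the conditions.

92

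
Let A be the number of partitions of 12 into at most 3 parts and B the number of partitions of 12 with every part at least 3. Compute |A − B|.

10

Partitions of 12 into at most 3 parts: 19.
Partitions of 12 with every part at least 3: 9.
|19 − 9| = 10.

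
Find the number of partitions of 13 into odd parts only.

18

Listing the qualifying partitions of 13:
13
11, 1, 1
9, 3, 1
9, 1, 1, 1, 1
7, 5, 1
7, 3, 3
7, 3, 1, 1, 1
7, 1, 1, 1, 1, 1, 1
5, 5, 3
5, 5, 1, 1, 1
5, 3, 3, 1, 1
5, 3, 1, 1, 1, 1, 1
5, 1, 1, 1, 1, 1, 1, 1, 1
3, 3, 3, 3, 1
3, 3, 3, 1, 1, 1, 1
3, 3, 1, 1, 1, 1, 1, 1, 1
3, 1, 1, 1, 1, 1, 1, 1, 1, 1, 1
1, 1, 1, 1, 1, 1, 1, 1, 1, 1, 1, 1, 1
Counting gives 18.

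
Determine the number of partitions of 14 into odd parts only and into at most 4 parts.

10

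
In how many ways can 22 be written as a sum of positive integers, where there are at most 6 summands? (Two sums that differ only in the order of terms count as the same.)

391

Direct enumeration gives 391 partitions.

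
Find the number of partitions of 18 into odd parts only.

A partial list (first 12 by largest part):
17+1
15+3
15+1+1+1
13+5
13+3+1+1
13+1+1+1+1+1
11+7
11+5+1+1
11+3+3+1
11+3+1+1+1+1
11+1+1+1+1+1+1+1
9+9
…and 34 more, for 46 total.

46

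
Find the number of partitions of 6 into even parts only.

They are:
6
2,4
2,2,2
Counting gives 3.

3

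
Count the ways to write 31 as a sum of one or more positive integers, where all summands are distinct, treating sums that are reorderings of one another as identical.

340

Direct enumeration gives 340 partitions.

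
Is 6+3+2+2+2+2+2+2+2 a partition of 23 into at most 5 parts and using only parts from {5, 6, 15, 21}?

No

The parts sum to 23, and the condition 'there are at most 5 summands' is violated.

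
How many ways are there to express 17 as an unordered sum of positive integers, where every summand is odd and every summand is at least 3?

6

The partitions of 17 that satisfy the conditions:
17
11 + 3 + 3
9 + 5 + 3
7 + 7 + 3
7 + 5 + 5
5 + 3 + 3 + 3 + 3
Counting gives 6.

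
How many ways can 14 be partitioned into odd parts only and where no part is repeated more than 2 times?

The partitions of 14 that satisfy the conditions:
13,1
11,3
9,5
9,3,1,1
7,7
7,5,1,1
7,3,3,1
5,5,3,1

8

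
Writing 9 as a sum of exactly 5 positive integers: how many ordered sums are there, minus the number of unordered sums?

Ordered (compositions into 5 parts): C(8,4) = 70.
Unordered (partitions into 5 parts): 5.
Difference: 70 − 5 = 65.

65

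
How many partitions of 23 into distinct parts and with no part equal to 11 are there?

Direct enumeration gives 90 partitions.

90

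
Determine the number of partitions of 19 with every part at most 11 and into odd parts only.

46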